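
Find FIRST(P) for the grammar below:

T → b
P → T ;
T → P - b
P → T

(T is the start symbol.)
FIRST sets of the other non-terminals involved (by the same procedure, iterated to a fixed point):
  FIRST(T) = { 'b' }

From P → T ;:
  - T is a non-terminal: add FIRST(T) \ {ε} = { 'b' }
    T is not nullable, so stop
From P → T:
  - T is a non-terminal: add FIRST(T) \ {ε} = { 'b' }
    T is not nullable, so stop

Collecting: FIRST(P) = { 'b' }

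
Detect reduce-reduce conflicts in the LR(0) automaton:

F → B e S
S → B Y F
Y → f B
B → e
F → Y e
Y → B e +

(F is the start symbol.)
No reduce-reduce conflicts

A reduce-reduce conflict occurs when an LR(0) state has two complete items [A → α .] and [B → β .] — both call for a reduction, and with no lookahead the parser cannot choose between them.

Augment with F' → F and build the canonical LR(0) collection (I0 = CLOSURE({[F' → . F]}), then GOTO on every symbol after a dot until no new states appear). It has 16 states:
  I0: { [B → . e], [F → . B e S], [F → . Y e], [F' → . F], [Y → . B e +], [Y → . f B] }  — shift
  I1: { [F → B . e S], [Y → B . e +] }  — shift
  I2: { [F' → F .] }  — accept
  I3: { [F → Y . e] }  — shift
  I4: { [B → e .] }  — reduce
  I5: { [B → . e], [Y → f . B] }  — shift
  I6: { [Y → f B .] }  — reduce
  I7: { [F → Y e .] }  — reduce
  I8: { [B → . e], [F → B e . S], [S → . B Y F], [Y → B e . +] }  — shift
  I9: { [Y → B e + .] }  — reduce
  I10: { [B → . e], [S → B . Y F], [Y → . B e +], [Y → . f B] }  — shift
  I11: { [F → B e S .] }  — reduce
  I12: { [Y → B . e +] }  — shift
  I13: { [B → . e], [F → . B e S], [F → . Y e], [S → B Y . F], [Y → . B e +], [Y → . f B] }  — shift
  I14: { [S → B Y F .] }  — reduce
  I15: { [Y → B e . +] }  — shift

No state contains more than one complete item.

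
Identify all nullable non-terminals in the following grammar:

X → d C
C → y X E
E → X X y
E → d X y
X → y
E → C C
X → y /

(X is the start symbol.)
None

There are no ε-productions, so no non-terminal can derive ε.
No non-terminals are nullable.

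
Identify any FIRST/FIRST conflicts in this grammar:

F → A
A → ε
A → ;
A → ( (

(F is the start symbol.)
No FIRST/FIRST conflicts.

A FIRST/FIRST conflict occurs when two productions N → α and N → β for the same non-terminal have FIRST(α) ∩ FIRST(β) ≠ ∅ (with ε ∈ FIRST of a nullable right-hand side, so two nullable alternatives also conflict).

Productions for A:
  A → ε: FIRST = { ε }
  A → ;: FIRST = { ';' }
  A → ( (: FIRST = { '(' }
F has only one production, so no FIRST/FIRST conflict is possible there.

All alternatives of each non-terminal have pairwise disjoint FIRST sets.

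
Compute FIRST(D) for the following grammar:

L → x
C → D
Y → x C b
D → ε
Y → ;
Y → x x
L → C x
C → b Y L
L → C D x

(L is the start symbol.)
From D → ε:
  - ε-production, so ε ∈ FIRST(D)

Collecting: FIRST(D) = { ε }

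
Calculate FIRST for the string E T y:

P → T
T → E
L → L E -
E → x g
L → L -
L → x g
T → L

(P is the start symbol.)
{ 'x' }

FIRST sets of the non-terminals involved (from the grammar, by fixed-point iteration):
  FIRST(E) = { 'x' }

To compute FIRST(E T y), process the symbols left to right:
Symbol E is a non-terminal. Add FIRST(E) \ {ε} = { 'x' }
E is not nullable (ε ∉ FIRST(E)), so stop here.
FIRST(E T y) = { 'x' }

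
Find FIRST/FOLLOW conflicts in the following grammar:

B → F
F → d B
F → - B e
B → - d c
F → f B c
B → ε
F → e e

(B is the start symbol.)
Yes. B → F with FOLLOW(B) on { 'e' }

A FIRST/FOLLOW conflict occurs when a non-terminal N has a nullable alternative N → β (β ⇒* ε) and another alternative N → α with FIRST(α) ∩ FOLLOW(N) ≠ ∅: on such a lookahead the parser cannot decide between expanding α and letting N vanish via β.

Nullable non-terminals: B.
FIRST sets used below: FIRST(F) = { '-', 'd', 'e', 'f' }

B: nullable alternative(s) B → ε; FOLLOW(B) = { $, 'c', 'e' }
  B → F: FIRST \ {ε} = { '-', 'd', 'e', 'f' } — overlaps FOLLOW(B) on { 'e' }: CONFLICT
  B → - d c: FIRST \ {ε} = { '-' } — disjoint from FOLLOW(B)
  B → ε: FIRST \ {ε} = { } — this is the only nullable alternative, skip

F has no nullable alternative, so no FIRST/FOLLOW check is needed there.

So the grammar has 1 FIRST/FOLLOW conflict (marked CONFLICT above).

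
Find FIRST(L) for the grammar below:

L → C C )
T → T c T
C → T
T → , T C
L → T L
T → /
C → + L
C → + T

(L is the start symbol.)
{ '+', ',', '/' }

To compute FIRST(L), examine every production with L on the left-hand side, reading each right-hand side left to right until a non-nullable symbol is reached.

FIRST sets of the other non-terminals involved (by the same procedure, iterated to a fixed point):
  FIRST(C) = { '+', ',', '/' }
  FIRST(T) = { ',', '/' }

From L → C C ):
  - C is a non-terminal: add FIRST(C) \ {ε} = { '+', ',', '/' }
    C is not nullable, so stop
From L → T L:
  - T is a non-terminal: add FIRST(T) \ {ε} = { ',', '/' }
    T is not nullable, so stop

Collecting: FIRST(L) = { '+', ',', '/' }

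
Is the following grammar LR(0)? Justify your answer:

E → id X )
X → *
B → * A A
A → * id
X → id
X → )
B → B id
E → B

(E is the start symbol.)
Augment with E' → E and build the canonical LR(0) collection (I0 = CLOSURE({[E' → . E]}), then GOTO on every symbol after a dot until no new states appear). It has 15 states:
  I0: { [B → . * A A], [B → . B id], [E → . B], [E → . id X )], [E' → . E] }  — shift
  I1: { [A → . * id], [B → * . A A] }  — shift
  I2: { [B → B . id], [E → B .] }  — shift, reduce
  I3: { [E' → E .] }  — accept
  I4: { [E → id . X )], [X → . )], [X → . *], [X → . id] }  — shift
  I5: { [X → ) .] }  — reduce
  I6: { [X → * .] }  — reduce
  I7: { [E → id X . )] }  — shift
  I8: { [X → id .] }  — reduce
  I9: { [E → id X ) .] }  — reduce
  I10: { [B → B id .] }  — reduce
  I11: { [A → * . id] }  — shift
  I12: { [A → . * id], [B → * A . A] }  — shift
  I13: { [B → * A A .] }  — reduce
  I14: { [A → * id .] }  — reduce

Conflict in state I2:
  Shift-reduce conflict between [E → B .] and [B → B . id]
So the grammar is NOT LR(0).

Answer: No. Shift-reduce conflict between [E → B .] and [B → B . id]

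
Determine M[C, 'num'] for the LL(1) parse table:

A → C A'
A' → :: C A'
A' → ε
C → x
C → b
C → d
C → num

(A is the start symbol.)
To find M[C, 'num'], we find productions for C where 'num' is in the predict set (PREDICT(N → α) = (FIRST(α) \ {ε}) ∪ (FOLLOW(N) if α ⇒* ε)).

C → x: PREDICT = { 'x' }
C → b: PREDICT = { 'b' }
C → d: PREDICT = { 'd' }
C → num: PREDICT = { 'num' }
  'num' is in predict set, so this production goes in M[C, 'num']

M[C, 'num'] = C → num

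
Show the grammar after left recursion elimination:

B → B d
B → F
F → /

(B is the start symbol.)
B is directly left-recursive. The standard transformation for
  A → A α₁ | ... | A α_m | β₁ | ... | β_n
is
  A  → β₁ A' | ... | β_n A'
  A' → α₁ A' | ... | α_m A' | ε

B → F becomes B → F B'
B → B d becomes B' → d B'
Add B' → ε

Productions for other non-terminals are unchanged:
  F → /

Resulting grammar:
B → F B'
B' → d B'
B' → ε
F → /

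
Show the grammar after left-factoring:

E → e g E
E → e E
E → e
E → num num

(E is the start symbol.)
E → e E'
E' → g E
E' → E
E' → ε
E → num num

Left-factoring transforms A → αβ₁ | αβ₂ into A → αA' and A' → β₁ | β₂
(α is the longest common prefix among the alternatives). Repeat until
no nonterminal has two alternatives with a common prefix.

Round 1: E has alternatives sharing prefix 'e'. Introduce E': E → e E'
  Add: E' → g E
  Add: E' → E
  Add: E' → ε

No remaining common prefixes — done.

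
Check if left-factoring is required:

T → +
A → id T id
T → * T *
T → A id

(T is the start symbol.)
No, left-factoring is not needed

Left-factoring is needed when two productions for the same non-terminal
share a common prefix on the right-hand side.

Productions for T:
  T → +
  T → * T *
  T → A id

No common prefixes found.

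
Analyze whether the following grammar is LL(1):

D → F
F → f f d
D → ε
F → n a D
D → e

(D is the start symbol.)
A grammar is LL(1) if for each non-terminal N with multiple productions, the predict sets of those productions are pairwise disjoint, where PREDICT(N → α) = (FIRST(α) \ {ε}) ∪ (FOLLOW(N) if α ⇒* ε).

Relevant sets:
  FIRST(F) = { 'f', 'n' }
  FOLLOW(D) = { $ }

For D:
  PREDICT(D → F) = { 'f', 'n' }
  PREDICT(D → ε) = { $ }
  PREDICT(D → e) = { 'e' }
For F:
  PREDICT(F → f f d) = { 'f' }
  PREDICT(F → n a D) = { 'n' }

All predict sets are disjoint. The grammar IS LL(1).

Answer: Yes, the grammar is LL(1).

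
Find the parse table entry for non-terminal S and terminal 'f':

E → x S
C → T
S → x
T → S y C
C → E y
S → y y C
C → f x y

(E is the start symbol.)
To find M[S, 'f'], we find productions for S where 'f' is in the predict set (PREDICT(N → α) = (FIRST(α) \ {ε}) ∪ (FOLLOW(N) if α ⇒* ε)).

S → x: PREDICT = { 'x' }
S → y y C: PREDICT = { 'y' }

M[S, 'f'] is empty (no production applies)

Answer: Empty (error entry)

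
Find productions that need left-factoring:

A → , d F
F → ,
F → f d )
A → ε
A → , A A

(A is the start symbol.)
Yes, A has productions with common prefix ','

Left-factoring is needed when two productions for the same non-terminal
share a common prefix on the right-hand side.

Productions for A:
  A → , d F
  A → ε
  A → , A A
Productions for F:
  F → ,
  F → f d )

Found common prefix ',' in productions for A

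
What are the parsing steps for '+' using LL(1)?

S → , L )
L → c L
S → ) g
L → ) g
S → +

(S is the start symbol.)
LL(1) parsing maintains a stack (initially the start symbol over $) and the input. At each step: if the stack top is a terminal, match it against the current input token; if it is a non-terminal N, replace it with the RHS of M[N, lookahead] (the unique production whose predict set contains the lookahead).

Stack is shown with the top on the left.

Stack  Input  Action
--------------------
S $    + $    output S → +
+ $    + $    match '+'
$      $      accept

The string is accepted.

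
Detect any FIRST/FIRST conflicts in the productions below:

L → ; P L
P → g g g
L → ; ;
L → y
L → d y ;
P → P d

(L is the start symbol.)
Yes. L → ';' P L / L → ';' ';' on { ';' }; P → g g g / P → P d on { 'g' }

A FIRST/FIRST conflict occurs when two productions N → α and N → β for the same non-terminal have FIRST(α) ∩ FIRST(β) ≠ ∅ (with ε ∈ FIRST of a nullable right-hand side, so two nullable alternatives also conflict).

FIRST sets of the non-terminals at (or reachable through a nullable prefix from) the front of some alternative:
  FIRST(P) = { 'g' }

Productions for L:
  L → ; P L: FIRST = { ';' }
  L → ; ;: FIRST = { ';' }
  L → y: FIRST = { 'y' }
  L → d y ;: FIRST = { 'd' }
Productions for P:
  P → g g g: FIRST = { 'g' }
  P → P d: FIRST = { 'g' }

Conflict for L: L → ; P L and L → ; ;
  Overlap: { ';' }
Conflict for P: P → g g g and P → P d
  Overlap: { 'g' }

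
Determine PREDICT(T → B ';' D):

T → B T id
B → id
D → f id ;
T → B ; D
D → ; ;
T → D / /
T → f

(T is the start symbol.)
PREDICT(T → B ';' D) = (FIRST(RHS) \ {ε}) ∪ (FOLLOW(T) if ε ∈ FIRST(RHS), i.e. RHS ⇒* ε)
FIRST(B) = { 'id' }
FIRST(B ';' D) = { 'id' }
ε ∉ FIRST(B ';' D), so FOLLOW(T) is not added.
PREDICT(T → B ';' D) = { 'id' }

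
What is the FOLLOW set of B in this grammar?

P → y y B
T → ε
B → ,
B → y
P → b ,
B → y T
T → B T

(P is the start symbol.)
{ $, ',', 'y' }

In P → y y B: B is at the end, add FOLLOW(P)
In T → B T: B is followed by T, add FIRST(T) \ {ε} = { ',', 'y' }
  T is nullable, so also add FOLLOW(T)

The FOLLOW sets referred to above (computed the same way, to a fixed point):
  FOLLOW(P) = { $ }
  FOLLOW(T) = { $, ',', 'y' }

Taking the union: FOLLOW(B) = { $, ',', 'y' }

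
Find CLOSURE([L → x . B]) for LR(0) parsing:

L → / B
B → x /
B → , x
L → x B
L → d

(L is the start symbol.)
{ [B → . , x], [B → . x /], [L → x . B] }

Start with: [L → x . B]
  [L → x . B] has the dot before B: add [B → . x /], [B → . , x]
No further items can be added.

CLOSURE = { [B → . , x], [B → . x /], [L → x . B] }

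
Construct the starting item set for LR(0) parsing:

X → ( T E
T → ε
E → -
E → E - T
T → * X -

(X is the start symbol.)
First, augment the grammar with X' → X
I₀ = CLOSURE({ [X' → . X] }):
  [X' → . X] has the dot before X: add [X → . ( T E]
No further items can be added.

I₀ = { [X → . ( T E], [X' → . X] }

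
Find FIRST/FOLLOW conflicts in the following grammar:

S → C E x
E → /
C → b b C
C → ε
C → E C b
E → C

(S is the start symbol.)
Yes. E → '/' with FOLLOW(E) on { '/' }; C → b b C with FOLLOW(C) on { 'b' }; C → E C b with FOLLOW(C) on { '/', 'b' }

A FIRST/FOLLOW conflict occurs when a non-terminal N has a nullable alternative N → β (β ⇒* ε) and another alternative N → α with FIRST(α) ∩ FOLLOW(N) ≠ ∅: on such a lookahead the parser cannot decide between expanding α and letting N vanish via β.

Nullable non-terminals: C, E.
FIRST sets used below: FIRST(E) = { '/', 'b', ε }, FIRST(C) = { '/', 'b', ε }

C: nullable alternative(s) C → ε; FOLLOW(C) = { '/', 'b', 'x' }
  C → b b C: FIRST \ {ε} = { 'b' } — overlaps FOLLOW(C) on { 'b' }: CONFLICT
  C → ε: FIRST \ {ε} = { } — this is the only nullable alternative, skip
  C → E C b: FIRST \ {ε} = { '/', 'b' } — overlaps FOLLOW(C) on { '/', 'b' }: CONFLICT

E: nullable alternative(s) E → C; FOLLOW(E) = { '/', 'b', 'x' }
  E → /: FIRST \ {ε} = { '/' } — overlaps FOLLOW(E) on { '/' }: CONFLICT
  E → C: FIRST \ {ε} = { '/', 'b' } — this is the only nullable alternative, skip

S has no nullable alternative, so no FIRST/FOLLOW check is needed there.

So the grammar has 3 FIRST/FOLLOW conflicts (marked CONFLICT above).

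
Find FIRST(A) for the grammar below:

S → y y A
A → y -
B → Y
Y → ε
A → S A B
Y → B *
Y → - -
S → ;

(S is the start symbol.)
{ ';', 'y' }

To compute FIRST(A), examine every production with A on the left-hand side, reading each right-hand side left to right until a non-nullable symbol is reached.

FIRST sets of the other non-terminals involved (by the same procedure, iterated to a fixed point):
  FIRST(S) = { ';', 'y' }

From A → y -:
  - y is a terminal: add 'y' and stop
From A → S A B:
  - S is a non-terminal: add FIRST(S) \ {ε} = { ';', 'y' }
    S is not nullable, so stop

Collecting: FIRST(A) = { ';', 'y' }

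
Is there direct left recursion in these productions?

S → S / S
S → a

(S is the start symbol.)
Yes, S is left-recursive

Direct left recursion occurs when N → N α for some non-terminal N (the right-hand side begins with the left-hand side itself).

S → S / S: LEFT RECURSIVE (starts with S)
S → a: starts with a

The grammar has direct left recursion on: S.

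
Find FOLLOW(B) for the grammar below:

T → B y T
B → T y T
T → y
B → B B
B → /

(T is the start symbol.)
To compute FOLLOW(B), find every occurrence of B on a right-hand side N → α B β: add FIRST(β) \ {ε}, and if β is empty or nullable also add FOLLOW(N). Iterate to a fixed point.

In T → B y T: B is followed by y T, add FIRST(y T) \ {ε} = { 'y' }
In B → B B: B is followed by B, add FIRST(B) \ {ε} = { '/', 'y' }
In B → B B: B is at the end; this adds FOLLOW(B) to itself — nothing new

Taking the union: FOLLOW(B) = { '/', 'y' }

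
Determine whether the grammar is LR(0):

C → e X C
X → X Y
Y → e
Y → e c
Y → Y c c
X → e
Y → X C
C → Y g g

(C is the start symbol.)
No. Shift-reduce conflict between [X → e .] and [X → . e]

A grammar is LR(0) if no state in the canonical LR(0) collection has:
  - both a shift item (dot before a terminal) and a complete item (shift-reduce conflict), or
  - two or more complete items (reduce-reduce conflict; the accept item [C' → C .] counts as a complete item here).

Augment with C' → C and build the canonical LR(0) collection (I0 = CLOSURE({[C' → . C]}), then GOTO on every symbol after a dot until no new states appear). It has 15 states:
  I0: { [C → . Y g g], [C → . e X C], [C' → . C], [X → . X Y], [X → . e], [Y → . X C], [Y → . Y c c], [Y → . e c], [Y → . e] }  — shift
  I1: { [C' → C .] }  — accept
  I2: { [C → . Y g g], [C → . e X C], [X → . X Y], [X → . e], [X → X . Y], [Y → . X C], [Y → . Y c c], [Y → . e c], [Y → . e], [Y → X . C] }  — shift
  I3: { [C → Y . g g], [Y → Y . c c] }  — shift
  I4: { [C → e . X C], [X → . X Y], [X → . e], [X → e .], [Y → e . c], [Y → e .] }  — shift, 2 reduces
  I5: { [C → . Y g g], [C → . e X C], [C → e X . C], [X → . X Y], [X → . e], [X → X . Y], [Y → . X C], [Y → . Y c c], [Y → . e c], [Y → . e] }  — shift
  I6: { [Y → e c .] }  — reduce
  I7: { [X → e .] }  — reduce
  I8: { [C → e X C .] }  — reduce
  I9: { [C → Y . g g], [X → X Y .], [Y → Y . c c] }  — shift, reduce
  I10: { [Y → Y c . c] }  — shift
  I11: { [C → Y g . g] }  — shift
  I12: { [C → Y g g .] }  — reduce
  I13: { [Y → Y c c .] }  — reduce
  I14: { [Y → X C .] }  — reduce

Conflict in state I4:
  Shift-reduce conflict between [X → e .] and [X → . e]
So the grammar is NOT LR(0).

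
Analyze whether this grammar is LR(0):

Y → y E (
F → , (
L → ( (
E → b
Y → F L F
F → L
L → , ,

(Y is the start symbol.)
Yes, the grammar is LR(0)

Augment with Y' → Y and build the canonical LR(0) collection (I0 = CLOSURE({[Y' → . Y]}), then GOTO on every symbol after a dot until no new states appear). It has 16 states:
  I0: { [F → . , (], [F → . L], [L → . ( (], [L → . , ,], [Y → . F L F], [Y → . y E (], [Y' → . Y] }  — shift
  I1: { [L → ( . (] }  — shift
  I2: { [F → , . (], [L → , . ,] }  — shift
  I3: { [L → . ( (], [L → . , ,], [Y → F . L F] }  — shift
  I4: { [F → L .] }  — reduce
  I5: { [Y' → Y .] }  — accept
  I6: { [E → . b], [Y → y . E (] }  — shift
  I7: { [Y → y E . (] }  — shift
  I8: { [E → b .] }  — reduce
  I9: { [Y → y E ( .] }  — reduce
  I10: { [L → , . ,] }  — shift
  I11: { [F → . , (], [F → . L], [L → . ( (], [L → . , ,], [Y → F L . F] }  — shift
  I12: { [Y → F L F .] }  — reduce
  I13: { [L → , , .] }  — reduce
  I14: { [F → , ( .] }  — reduce
  I15: { [L → ( ( .] }  — reduce

Every state is either a pure shift/goto state or contains exactly one complete item and nothing to shift — no conflicts. The grammar is LR(0).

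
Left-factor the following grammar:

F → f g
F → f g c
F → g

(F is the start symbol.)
Left-factoring transforms A → αβ₁ | αβ₂ into A → αA' and A' → β₁ | β₂
(α is the longest common prefix among the alternatives). Repeat until
no nonterminal has two alternatives with a common prefix.

Round 1: F has alternatives sharing prefix 'f g'. Introduce F': F → f g F'
  Add: F' → ε
  Add: F' → c

No remaining common prefixes — done.

Resulting grammar:
F → f g F'
F' → ε
F' → c
F → g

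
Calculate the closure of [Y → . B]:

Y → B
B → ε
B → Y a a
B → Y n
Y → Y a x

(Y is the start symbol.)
{ [B → . Y a a], [B → . Y n], [B → .], [Y → . B], [Y → . Y a x] }

To compute CLOSURE, for each item [A → α.Bβ] where B is a non-terminal, add [B → .γ] for all productions B → γ; repeat for the newly added items until nothing changes.

Start with: [Y → . B]
  [Y → . B] has the dot before B: add [B → .], [B → . Y a a], [B → . Y n]
  [B → . Y a a] has the dot before Y: add [Y → . Y a x]
No further items can be added.

CLOSURE = { [B → . Y a a], [B → . Y n], [B → .], [Y → . B], [Y → . Y a x] }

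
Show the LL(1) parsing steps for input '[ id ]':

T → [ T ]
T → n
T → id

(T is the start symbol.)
Stack is shown with the top on the left.

Stack    Input     Action
-------------------------
T $      [ id ] $  output T → [ T ]
[ T ] $  [ id ] $  match '['
T ] $    id ] $    output T → id
id ] $   id ] $    match 'id'
] $      ] $       match ']'
$        $         accept

The string is accepted.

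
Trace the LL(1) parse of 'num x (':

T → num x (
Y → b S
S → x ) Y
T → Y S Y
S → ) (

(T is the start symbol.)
LL(1) parsing maintains a stack (initially the start symbol over $) and the input. At each step: if the stack top is a terminal, match it against the current input token; if it is a non-terminal N, replace it with the RHS of M[N, lookahead] (the unique production whose predict set contains the lookahead).

Stack is shown with the top on the left.

Stack      Input      Action
----------------------------
T $        num x ( $  output T → num x (
num x ( $  num x ( $  match 'num'
x ( $      x ( $      match 'x'
( $        ( $        match '('
$          $          accept

The string is accepted.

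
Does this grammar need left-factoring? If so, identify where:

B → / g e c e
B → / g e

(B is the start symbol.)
Yes, B has productions with common prefix '/ g e'

Left-factoring is needed when two productions for the same non-terminal
share a common prefix on the right-hand side.

Productions for B:
  B → / g e c e
  B → / g e

Found common prefix '/ g e' in productions for B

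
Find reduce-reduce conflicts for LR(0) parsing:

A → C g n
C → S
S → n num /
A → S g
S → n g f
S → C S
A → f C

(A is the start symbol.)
Yes — I13: [C → S .] vs [S → C S .]

Augment with A' → A and build the canonical LR(0) collection (I0 = CLOSURE({[A' → . A]}), then GOTO on every symbol after a dot until no new states appear). It has 17 states:
  I0: { [A → . C g n], [A → . S g], [A → . f C], [A' → . A], [C → . S], [S → . C S], [S → . n g f], [S → . n num /] }  — shift
  I1: { [A' → A .] }  — accept
  I2: { [A → C . g n], [C → . S], [S → . C S], [S → . n g f], [S → . n num /], [S → C . S] }  — shift
  I3: { [A → S . g], [C → S .] }  — shift, reduce
  I4: { [A → f . C], [C → . S], [S → . C S], [S → . n g f], [S → . n num /] }  — shift
  I5: { [S → n . g f], [S → n . num /] }  — shift
  I6: { [S → n g . f] }  — shift
  I7: { [S → n num . /] }  — shift
  I8: { [S → n num / .] }  — reduce
  I9: { [S → n g f .] }  — reduce
  I10: { [A → f C .], [C → . S], [S → . C S], [S → . n g f], [S → . n num /], [S → C . S] }  — shift, reduce
  I11: { [C → S .] }  — reduce
  I12: { [C → . S], [S → . C S], [S → . n g f], [S → . n num /], [S → C . S] }  — shift
  I13: { [C → S .], [S → C S .] }  — 2 reduces
  I14: { [A → S g .] }  — reduce
  I15: { [A → C g . n] }  — shift
  I16: { [A → C g n .] }  — reduce

I13 contains complete items [C → S .], [S → C S .] — reduce-reduce conflict.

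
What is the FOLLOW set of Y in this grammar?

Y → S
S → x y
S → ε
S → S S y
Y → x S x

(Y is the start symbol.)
To compute FOLLOW(Y), find every occurrence of Y on a right-hand side N → α Y β: add FIRST(β) \ {ε}, and if β is empty or nullable also add FOLLOW(N). Iterate to a fixed point.

Y is the start symbol, so $ ∈ FOLLOW(Y).
Y does not occur on any right-hand side.

Taking the union: FOLLOW(Y) = { $ }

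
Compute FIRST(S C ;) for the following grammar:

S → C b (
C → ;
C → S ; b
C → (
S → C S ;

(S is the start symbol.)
{ '(', ';' }

FIRST sets of the non-terminals involved (from the grammar, by fixed-point iteration):
  FIRST(S) = { '(', ';' }

To compute FIRST(S C ;), process the symbols left to right:
Symbol S is a non-terminal. Add FIRST(S) \ {ε} = { '(', ';' }
S is not nullable (ε ∉ FIRST(S)), so stop here.
FIRST(S C ;) = { '(', ';' }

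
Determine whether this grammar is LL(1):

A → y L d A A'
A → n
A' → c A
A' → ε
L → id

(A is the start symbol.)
No. Predict set conflict for A': { 'c' }

A grammar is LL(1) if for each non-terminal N with multiple productions, the predict sets of those productions are pairwise disjoint, where PREDICT(N → α) = (FIRST(α) \ {ε}) ∪ (FOLLOW(N) if α ⇒* ε).

Relevant sets:
  FOLLOW(A') = { $, 'c' }

For A:
  PREDICT(A → y L d A A') = { 'y' }
  PREDICT(A → n) = { 'n' }
For A':
  PREDICT(A' → c A) = { 'c' }
  PREDICT(A' → ε) = { $, 'c' }
L has a single production, so nothing to check there.

Conflict found: Predict set conflict for A': { 'c' }
The grammar is NOT LL(1).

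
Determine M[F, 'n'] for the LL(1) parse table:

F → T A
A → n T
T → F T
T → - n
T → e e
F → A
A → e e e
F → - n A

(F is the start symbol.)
To find M[F, 'n'], we find productions for F where 'n' is in the predict set (PREDICT(N → α) = (FIRST(α) \ {ε}) ∪ (FOLLOW(N) if α ⇒* ε)).

Relevant sets:
  FIRST(T) = { '-', 'e', 'n' }
  FIRST(A) = { 'e', 'n' }

F → T A: PREDICT = { '-', 'e', 'n' }
  'n' is in predict set, so this production goes in M[F, 'n']
F → A: PREDICT = { 'e', 'n' }
  'n' is in predict set, so this production goes in M[F, 'n']
F → - n A: PREDICT = { '-' }

M[F, 'n'] = F → T A, F → A  (a multiply-defined cell — the grammar is not LL(1))

Answer: F → T A, F → A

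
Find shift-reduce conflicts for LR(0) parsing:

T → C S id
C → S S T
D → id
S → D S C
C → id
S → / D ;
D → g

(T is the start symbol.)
No shift-reduce conflicts

A shift-reduce conflict occurs when an LR(0) state has both:
  - a complete (reduce) item [A → α .] (dot at the end), and
  - a shift item [B → β . c γ] (dot before a terminal).

Augment with T' → T and build the canonical LR(0) collection (I0 = CLOSURE({[T' → . T]}), then GOTO on every symbol after a dot until no new states appear). It has 17 states:
  I0: { [C → . S S T], [C → . id], [D → . g], [D → . id], [S → . / D ;], [S → . D S C], [T → . C S id], [T' → . T] }  — shift
  I1: { [D → . g], [D → . id], [S → / . D ;] }  — shift
  I2: { [D → . g], [D → . id], [S → . / D ;], [S → . D S C], [T → C . S id] }  — shift
  I3: { [D → . g], [D → . id], [S → . / D ;], [S → . D S C], [S → D . S C] }  — shift
  I4: { [C → S . S T], [D → . g], [D → . id], [S → . / D ;], [S → . D S C] }  — shift
  I5: { [T' → T .] }  — accept
  I6: { [D → g .] }  — reduce
  I7: { [C → id .], [D → id .] }  — 2 reduces
  I8: { [C → . S S T], [C → . id], [C → S S . T], [D → . g], [D → . id], [S → . / D ;], [S → . D S C], [T → . C S id] }  — shift
  I9: { [D → id .] }  — reduce
  I10: { [C → S S T .] }  — reduce
  I11: { [C → . S S T], [C → . id], [D → . g], [D → . id], [S → . / D ;], [S → . D S C], [S → D S . C] }  — shift
  I12: { [S → D S C .] }  — reduce
  I13: { [T → C S . id] }  — shift
  I14: { [T → C S id .] }  — reduce
  I15: { [S → / D . ;] }  — shift
  I16: { [S → / D ; .] }  — reduce

No state contains both a complete item and a shift item.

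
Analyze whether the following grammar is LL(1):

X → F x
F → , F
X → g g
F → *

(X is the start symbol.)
Relevant sets:
  FIRST(F) = { '*', ',' }

For X:
  PREDICT(X → F x) = { '*', ',' }
  PREDICT(X → g g) = { 'g' }
For F:
  PREDICT(F → ',' F) = { ',' }
  PREDICT(F → '*') = { '*' }

All predict sets are disjoint. The grammar IS LL(1).

Answer: Yes, the grammar is LL(1).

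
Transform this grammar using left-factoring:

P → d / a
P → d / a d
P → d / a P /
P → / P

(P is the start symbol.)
Left-factoring transforms A → αβ₁ | αβ₂ into A → αA' and A' → β₁ | β₂
(α is the longest common prefix among the alternatives). Repeat until
no nonterminal has two alternatives with a common prefix.

Round 1: P has alternatives sharing prefix 'd / a'. Introduce P': P → d / a P'
  Add: P' → ε
  Add: P' → d
  Add: P' → P /

No remaining common prefixes — done.

Resulting grammar:
P → d / a P'
P' → ε
P' → d
P' → P /
P → / P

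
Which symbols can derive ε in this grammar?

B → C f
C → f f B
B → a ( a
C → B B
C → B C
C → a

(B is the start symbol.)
There are no ε-productions, so no non-terminal can derive ε.
No non-terminals are nullable.

Answer: None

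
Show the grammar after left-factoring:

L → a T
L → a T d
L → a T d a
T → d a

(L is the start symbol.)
L → a T L'
L' → ε
L' → d L''
L'' → ε
L'' → a
T → d a

Left-factoring transforms A → αβ₁ | αβ₂ into A → αA' and A' → β₁ | β₂
(α is the longest common prefix among the alternatives). Repeat until
no nonterminal has two alternatives with a common prefix.

Round 1: L has alternatives sharing prefix 'a T'. Introduce L': L → a T L'
  Add: L' → ε
  Add: L' → d
  Add: L' → d a

Round 2: L' has alternatives sharing prefix 'd'. Introduce L'': L' → d L''
  Add: L'' → ε
  Add: L'' → a

No remaining common prefixes — done.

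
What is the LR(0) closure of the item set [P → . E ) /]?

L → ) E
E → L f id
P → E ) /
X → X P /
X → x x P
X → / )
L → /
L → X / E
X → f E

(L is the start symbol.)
{ [E → . L f id], [L → . ) E], [L → . /], [L → . X / E], [P → . E ) /], [X → . / )], [X → . X P /], [X → . f E], [X → . x x P] }

To compute CLOSURE, for each item [A → α.Bβ] where B is a non-terminal, add [B → .γ] for all productions B → γ; repeat for the newly added items until nothing changes.

Start with: [P → . E ) /]
  [P → . E ) /] has the dot before E: add [E → . L f id]
  [E → . L f id] has the dot before L: add [L → . ) E], [L → . /], [L → . X / E]
  [L → . X / E] has the dot before X: add [X → . X P /], [X → . x x P], [X → . / )], [X → . f E]
No further items can be added.

CLOSURE = { [E → . L f id], [L → . ) E], [L → . /], [L → . X / E], [P → . E ) /], [X → . / )], [X → . X P /], [X → . f E], [X → . x x P] }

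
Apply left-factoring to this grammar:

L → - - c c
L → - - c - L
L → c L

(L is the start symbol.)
L → - - c L'
L' → c
L' → - L
L → c L

Left-factoring transforms A → αβ₁ | αβ₂ into A → αA' and A' → β₁ | β₂
(α is the longest common prefix among the alternatives). Repeat until
no nonterminal has two alternatives with a common prefix.

Round 1: L has alternatives sharing prefix '- - c'. Introduce L': L → - - c L'
  Add: L' → c
  Add: L' → - L

No remaining common prefixes — done.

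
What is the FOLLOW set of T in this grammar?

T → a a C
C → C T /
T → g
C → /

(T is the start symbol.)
To compute FOLLOW(T), find every occurrence of T on a right-hand side N → α T β: add FIRST(β) \ {ε}, and if β is empty or nullable also add FOLLOW(N). Iterate to a fixed point.

T is the start symbol, so $ ∈ FOLLOW(T).
In C → C T /: T is followed by '/', add FIRST('/') \ {ε} = { '/' }

Taking the union: FOLLOW(T) = { $, '/' }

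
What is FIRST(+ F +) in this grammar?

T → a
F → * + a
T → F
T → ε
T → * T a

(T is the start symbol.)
{ '+' }

To compute FIRST(+ F +), process the symbols left to right:
Symbol + is a terminal. Add '+' and stop.
FIRST(+ F +) = { '+' }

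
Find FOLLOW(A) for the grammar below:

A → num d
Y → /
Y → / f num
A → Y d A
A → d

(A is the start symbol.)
{ $ }

To compute FOLLOW(A), find every occurrence of A on a right-hand side N → α A β: add FIRST(β) \ {ε}, and if β is empty or nullable also add FOLLOW(N). Iterate to a fixed point.

A is the start symbol, so $ ∈ FOLLOW(A).
In A → Y d A: A is at the end; this adds FOLLOW(A) to itself — nothing new

Taking the union: FOLLOW(A) = { $ }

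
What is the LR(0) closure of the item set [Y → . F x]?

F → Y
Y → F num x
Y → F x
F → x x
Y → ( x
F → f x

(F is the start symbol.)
{ [F → . Y], [F → . f x], [F → . x x], [Y → . ( x], [Y → . F num x], [Y → . F x] }

Start with: [Y → . F x]
  [Y → . F x] has the dot before F: add [F → . Y], [F → . x x], [F → . f x]
  [F → . Y] has the dot before Y: add [Y → . F num x], [Y → . ( x]
No further items can be added.

CLOSURE = { [F → . Y], [F → . f x], [F → . x x], [Y → . ( x], [Y → . F num x], [Y → . F x] }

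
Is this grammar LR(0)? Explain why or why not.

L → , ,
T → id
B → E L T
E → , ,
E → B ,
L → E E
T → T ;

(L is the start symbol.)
A grammar is LR(0) if no state in the canonical LR(0) collection has:
  - both a shift item (dot before a terminal) and a complete item (shift-reduce conflict), or
  - two or more complete items (reduce-reduce conflict; the accept item [L' → L .] counts as a complete item here).

Augment with L' → L and build the canonical LR(0) collection (I0 = CLOSURE({[L' → . L]}), then GOTO on every symbol after a dot until no new states appear). It has 12 states:
  I0: { [B → . E L T], [E → . , ,], [E → . B ,], [L → . , ,], [L → . E E], [L' → . L] }  — shift
  I1: { [E → , . ,], [L → , . ,] }  — shift
  I2: { [E → B . ,] }  — shift
  I3: { [B → . E L T], [B → E . L T], [E → . , ,], [E → . B ,], [L → . , ,], [L → . E E], [L → E . E] }  — shift
  I4: { [L' → L .] }  — accept
  I5: { [B → . E L T], [B → E . L T], [E → . , ,], [E → . B ,], [L → . , ,], [L → . E E], [L → E . E], [L → E E .] }  — shift, reduce
  I6: { [B → E L . T], [T → . T ;], [T → . id] }  — shift
  I7: { [B → E L T .], [T → T . ;] }  — shift, reduce
  I8: { [T → id .] }  — reduce
  I9: { [T → T ; .] }  — reduce
  I10: { [E → B , .] }  — reduce
  I11: { [E → , , .], [L → , , .] }  — 2 reduces

Conflict in state I5:
  Shift-reduce conflict between [L → E E .] and [E → . , ,]
So the grammar is NOT LR(0).

Answer: No. Shift-reduce conflict between [L → E E .] and [E → . , ,]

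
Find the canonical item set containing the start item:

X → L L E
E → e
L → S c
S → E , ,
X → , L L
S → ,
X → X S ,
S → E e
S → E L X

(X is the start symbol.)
{ [E → . e], [L → . S c], [S → . ,], [S → . E , ,], [S → . E L X], [S → . E e], [X → . , L L], [X → . L L E], [X → . X S ,], [X' → . X] }

First, augment the grammar with X' → X
I₀ = CLOSURE({ [X' → . X] }):
  [X' → . X] has the dot before X: add [X → . L L E], [X → . , L L], [X → . X S ,]
  [X → . L L E] has the dot before L: add [L → . S c]
  [L → . S c] has the dot before S: add [S → . E , ,], [S → . ,], [S → . E e], [S → . E L X]
  [S → . E , ,] has the dot before E: add [E → . e]
No further items can be added.

I₀ = { [E → . e], [L → . S c], [S → . ,], [S → . E , ,], [S → . E L X], [S → . E e], [X → . , L L], [X → . L L E], [X → . X S ,], [X' → . X] }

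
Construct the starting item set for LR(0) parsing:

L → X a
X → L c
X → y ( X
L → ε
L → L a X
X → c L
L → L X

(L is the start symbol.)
{ [L → . L X], [L → . L a X], [L → . X a], [L → .], [L' → . L], [X → . L c], [X → . c L], [X → . y ( X] }

First, augment the grammar with L' → L
I₀ = CLOSURE({ [L' → . L] }):
  [L' → . L] has the dot before L: add [L → . X a], [L → .], [L → . L a X], [L → . L X]
  [L → . X a] has the dot before X: add [X → . L c], [X → . y ( X], [X → . c L]
No further items can be added.

I₀ = { [L → . L X], [L → . L a X], [L → . X a], [L → .], [L' → . L], [X → . L c], [X → . c L], [X → . y ( X] }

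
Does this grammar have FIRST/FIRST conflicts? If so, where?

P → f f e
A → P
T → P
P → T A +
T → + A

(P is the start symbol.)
A FIRST/FIRST conflict occurs when two productions N → α and N → β for the same non-terminal have FIRST(α) ∩ FIRST(β) ≠ ∅ (with ε ∈ FIRST of a nullable right-hand side, so two nullable alternatives also conflict).

FIRST sets of the non-terminals at (or reachable through a nullable prefix from) the front of some alternative:
  FIRST(T) = { '+', 'f' }
  FIRST(P) = { '+', 'f' }

Productions for P:
  P → f f e: FIRST = { 'f' }
  P → T A +: FIRST = { '+', 'f' }
Productions for T:
  T → P: FIRST = { '+', 'f' }
  T → + A: FIRST = { '+' }
A has only one production, so no FIRST/FIRST conflict is possible there.

Conflict for P: P → f f e and P → T A +
  Overlap: { 'f' }
Conflict for T: T → P and T → + A
  Overlap: { '+' }

Answer: Yes. P → f f e / P → T A '+' on { 'f' }; T → P / T → '+' A on { '+' }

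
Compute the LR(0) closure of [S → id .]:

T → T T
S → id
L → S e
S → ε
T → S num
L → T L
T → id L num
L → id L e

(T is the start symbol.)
{ [S → id .] }

To compute CLOSURE, for each item [A → α.Bβ] where B is a non-terminal, add [B → .γ] for all productions B → γ; repeat for the newly added items until nothing changes.

Start with: [S → id .]
The dot is at the end, so nothing is added.

CLOSURE = { [S → id .] }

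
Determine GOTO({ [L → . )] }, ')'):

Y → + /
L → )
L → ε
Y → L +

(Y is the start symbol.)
{ [L → ) .] }

GOTO(I, ')') = CLOSURE({ [A → αX.β] : [A → α.Xβ] ∈ I, X = ')' })

Items with dot before ')', with the dot advanced:
  [L → . )] → [L → ) .]
Closure adds nothing (no advanced item has the dot before a non-terminal).

GOTO = { [L → ) .] }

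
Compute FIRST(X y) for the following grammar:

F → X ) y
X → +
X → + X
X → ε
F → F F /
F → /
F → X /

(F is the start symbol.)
FIRST sets of the non-terminals involved (from the grammar, by fixed-point iteration):
  FIRST(X) = { '+', ε }

To compute FIRST(X y), process the symbols left to right:
Symbol X is a non-terminal. Add FIRST(X) \ {ε} = { '+' }
X is nullable (ε ∈ FIRST(X)), continue to the next symbol.
Symbol y is a terminal. Add 'y' and stop.
FIRST(X y) = { '+', 'y' }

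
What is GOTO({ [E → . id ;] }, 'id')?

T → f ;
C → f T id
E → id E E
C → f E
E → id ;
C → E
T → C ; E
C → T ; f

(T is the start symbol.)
{ [E → id . ;] }

GOTO(I, 'id') = CLOSURE({ [A → αX.β] : [A → α.Xβ] ∈ I, X = 'id' })

Items with dot before 'id', with the dot advanced:
  [E → . id ;] → [E → id . ;]
Closure adds nothing (no advanced item has the dot before a non-terminal).

GOTO = { [E → id . ;] }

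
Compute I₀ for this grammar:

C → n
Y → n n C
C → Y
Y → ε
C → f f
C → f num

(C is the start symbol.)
{ [C → . Y], [C → . f f], [C → . f num], [C → . n], [C' → . C], [Y → . n n C], [Y → .] }

First, augment the grammar with C' → C
I₀ = CLOSURE({ [C' → . C] }):
  [C' → . C] has the dot before C: add [C → . n], [C → . Y], [C → . f f], [C → . f num]
  [C → . Y] has the dot before Y: add [Y → . n n C], [Y → .]
No further items can be added.

I₀ = { [C → . Y], [C → . f f], [C → . f num], [C → . n], [C' → . C], [Y → . n n C], [Y → .] }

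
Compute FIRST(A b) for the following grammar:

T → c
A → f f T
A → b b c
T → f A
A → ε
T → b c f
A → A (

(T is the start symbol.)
FIRST sets of the non-terminals involved (from the grammar, by fixed-point iteration):
  FIRST(A) = { '(', 'b', 'f', ε }

To compute FIRST(A b), process the symbols left to right:
Symbol A is a non-terminal. Add FIRST(A) \ {ε} = { '(', 'b', 'f' }
A is nullable (ε ∈ FIRST(A)), continue to the next symbol.
Symbol b is a terminal. Add 'b' and stop.
FIRST(A b) = { '(', 'b', 'f' }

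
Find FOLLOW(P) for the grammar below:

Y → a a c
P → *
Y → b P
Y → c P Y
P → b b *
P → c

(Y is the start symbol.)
{ $, 'a', 'b', 'c' }

To compute FOLLOW(P), find every occurrence of P on a right-hand side N → α P β: add FIRST(β) \ {ε}, and if β is empty or nullable also add FOLLOW(N). Iterate to a fixed point.

In Y → b P: P is at the end, add FOLLOW(Y)
In Y → c P Y: P is followed by Y, add FIRST(Y) \ {ε} = { 'a', 'b', 'c' }

The FOLLOW sets referred to above (computed the same way, to a fixed point):
  FOLLOW(Y) = { $ }

Taking the union: FOLLOW(P) = { $, 'a', 'b', 'c' }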